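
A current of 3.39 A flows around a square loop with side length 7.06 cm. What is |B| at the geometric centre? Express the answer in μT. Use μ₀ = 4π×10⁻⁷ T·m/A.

Each side is a finite straight segment at perpendicular distance d = a/(2 tan(π/4)) = 0.0353 m from the centre, with end-angles ±π/4.
One side contributes B₁ = (μ₀I/4πd)·2 sin(π/4) = 1.36×10⁻⁵ T.
All 4 sides add in the same direction: B = 4 × 1.36×10⁻⁵ = 5.43×10⁻⁵ T.

B ≈ 54.3 μT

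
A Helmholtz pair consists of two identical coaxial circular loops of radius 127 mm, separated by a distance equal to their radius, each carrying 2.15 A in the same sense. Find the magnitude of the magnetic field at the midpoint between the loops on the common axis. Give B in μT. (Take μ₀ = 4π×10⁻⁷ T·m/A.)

B ≈ 15.2 μT

Each loop contributes B = μ₀IR²/[2(R²+z²)^(3/2)] on the axis, with z measured from that loop.
Loop 1 (z = 0.0635 m): B₁ = 7.61×10⁻⁶ T. Loop 2 (z = 0.0635 m): B₂ = 7.61×10⁻⁶ T.
The fields add: B = B₁ + B₂ = 1.52×10⁻⁵ T.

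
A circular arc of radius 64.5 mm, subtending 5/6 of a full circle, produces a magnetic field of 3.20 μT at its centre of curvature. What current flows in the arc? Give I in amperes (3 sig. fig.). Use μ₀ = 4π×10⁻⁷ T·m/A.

I ≈ 0.394 A

For a circular arc, B = μ₀Iφ/(4πR) with φ in radians; here φ = 5.236 rad.
So I = 4πRB/(μ₀φ) = 4π × 0.0645 × 3.20×10⁻⁶ / (4π×10⁻⁷ × 5.236) = 0.394 A.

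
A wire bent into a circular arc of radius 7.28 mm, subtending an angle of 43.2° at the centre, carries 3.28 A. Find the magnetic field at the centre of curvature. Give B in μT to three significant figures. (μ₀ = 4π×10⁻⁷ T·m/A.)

The Biot–Savart field of a circular arc at its centre is B = μ₀Iφ/(4πR), with φ = 0.754 rad.
B = (4π×10⁻⁷ × 3.28 × 0.754) / (4π × 0.00728) = 3.40×10⁻⁵ T.

B ≈ 34.0 μT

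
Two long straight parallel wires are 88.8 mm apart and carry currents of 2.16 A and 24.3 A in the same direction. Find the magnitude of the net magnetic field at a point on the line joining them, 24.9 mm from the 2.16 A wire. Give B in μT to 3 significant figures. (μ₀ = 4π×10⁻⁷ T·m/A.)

Each long wire gives B = μ₀I/(2πd). Distances are d₁ = 0.0249 m and d₂ = 0.0639 m.
B₁ = 1.73×10⁻⁵ T, B₂ = 7.61×10⁻⁵ T.
Between parallel currents the two contributions point in opposite directions, so they subtract. B = |B₁ − B₂| = |1.73×10⁻⁵ − 7.61×10⁻⁵| = 5.87×10⁻⁵ T.

B ≈ 58.7 μT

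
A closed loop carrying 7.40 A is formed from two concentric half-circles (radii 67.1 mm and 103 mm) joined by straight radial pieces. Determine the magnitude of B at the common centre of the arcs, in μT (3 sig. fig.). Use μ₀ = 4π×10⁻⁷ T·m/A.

B ≈ 12.1 μT

The radial connectors point toward the centre, so dl × r̂ = 0 and they contribute nothing.
Each semicircle gives μ₀I/(4R): inner arc 3.46×10⁻⁵ T, outer arc 2.26×10⁻⁵ T.
The two arcs carry current in opposite angular senses, so their fields oppose: B = |3.46×10⁻⁵ − 2.26×10⁻⁵| = 1.21×10⁻⁵ T.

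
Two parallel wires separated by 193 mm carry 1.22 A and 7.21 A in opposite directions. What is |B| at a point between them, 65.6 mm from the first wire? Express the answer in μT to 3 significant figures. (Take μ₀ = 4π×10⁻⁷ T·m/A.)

B ≈ 15.0 μT

Each long wire gives B = μ₀I/(2πd). Distances are d₁ = 0.0656 m and d₂ = 0.1274 m.
B₁ = 3.72×10⁻⁶ T, B₂ = 1.13×10⁻⁵ T.
Between antiparallel currents both contributions point the same way, so they add. B = B₁ + B₂ = 3.72×10⁻⁶ + 1.13×10⁻⁵ = 1.50×10⁻⁵ T.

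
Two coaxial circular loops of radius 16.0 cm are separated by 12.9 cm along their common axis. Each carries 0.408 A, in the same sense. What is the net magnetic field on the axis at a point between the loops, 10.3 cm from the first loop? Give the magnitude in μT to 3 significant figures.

Each loop contributes B = μ₀IR²/[2(R²+z²)^(3/2)] on the axis, with z measured from that loop.
Loop 1 (z = 0.103 m): B₁ = 9.52×10⁻⁷ T. Loop 2 (z = 0.026 m): B₂ = 1.54×10⁻⁶ T.
The fields add: B = B₁ + B₂ = 2.49×10⁻⁶ T.

B ≈ 2.49 μT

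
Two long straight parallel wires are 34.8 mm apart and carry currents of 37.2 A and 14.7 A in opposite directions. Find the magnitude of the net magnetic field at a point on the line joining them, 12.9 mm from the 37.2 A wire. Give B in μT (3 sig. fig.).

Each long wire gives B = μ₀I/(2πd). Distances are d₁ = 0.0129 m and d₂ = 0.0219 m.
B₁ = 5.77×10⁻⁴ T, B₂ = 1.34×10⁻⁴ T.
Between antiparallel currents both contributions point the same way, so they add. B = B₁ + B₂ = 5.77×10⁻⁴ + 1.34×10⁻⁴ = 7.11×10⁻⁴ T.

B ≈ 711 μT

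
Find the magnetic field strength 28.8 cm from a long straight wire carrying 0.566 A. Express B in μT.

For an infinitely long straight wire, B = μ₀I/(2πd).
B = (4π×10⁻⁷ × 0.566) / (2π × 0.288) = 3.93×10⁻⁷ T.

B ≈ 0.393 μT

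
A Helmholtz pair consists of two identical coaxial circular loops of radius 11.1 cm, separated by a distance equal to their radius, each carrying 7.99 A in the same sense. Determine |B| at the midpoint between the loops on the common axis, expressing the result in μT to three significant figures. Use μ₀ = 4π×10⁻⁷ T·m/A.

B ≈ 64.7 μT

Each loop contributes B = μ₀IR²/[2(R²+z²)^(3/2)] on the axis, with z measured from that loop.
Loop 1 (z = 0.0555 m): B₁ = 3.24×10⁻⁵ T. Loop 2 (z = 0.0555 m): B₂ = 3.24×10⁻⁵ T.
The fields add: B = B₁ + B₂ = 6.47×10⁻⁵ T.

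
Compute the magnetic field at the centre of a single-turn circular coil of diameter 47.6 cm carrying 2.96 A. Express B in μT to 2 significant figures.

B ≈ 7.8 μT

At the centre of a circular loop the Biot–Savart law gives B = μ₀I/(2R) (so R = 0.238 m).
B = (4π×10⁻⁷ × 2.96) / (2 × 0.238) = 7.81×10⁻⁶ T.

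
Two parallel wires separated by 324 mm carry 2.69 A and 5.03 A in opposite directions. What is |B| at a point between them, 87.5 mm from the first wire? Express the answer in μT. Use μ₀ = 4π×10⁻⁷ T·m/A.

Each long wire gives B = μ₀I/(2πd). Distances are d₁ = 0.0875 m and d₂ = 0.2365 m.
B₁ = 6.15×10⁻⁶ T, B₂ = 4.25×10⁻⁶ T.
Between antiparallel currents both contributions point the same way, so they add. B = B₁ + B₂ = 6.15×10⁻⁶ + 4.25×10⁻⁶ = 1.04×10⁻⁵ T.

B ≈ 10.4 μT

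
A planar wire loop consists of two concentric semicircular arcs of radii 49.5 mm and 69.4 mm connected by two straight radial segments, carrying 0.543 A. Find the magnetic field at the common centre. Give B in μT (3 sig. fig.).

The radial connectors point toward the centre, so dl × r̂ = 0 and they contribute nothing.
Each semicircle gives μ₀I/(4R): inner arc 3.45×10⁻⁶ T, outer arc 2.46×10⁻⁶ T.
The two arcs carry current in opposite angular senses, so their fields oppose: B = |3.45×10⁻⁶ − 2.46×10⁻⁶| = 9.88×10⁻⁷ T.

B ≈ 0.988 μT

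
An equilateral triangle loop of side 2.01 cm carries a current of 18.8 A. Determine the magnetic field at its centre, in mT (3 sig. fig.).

Each side is a finite straight segment at perpendicular distance d = a/(2 tan(π/3)) = 0.005802 m from the centre, with end-angles ±π/3.
One side contributes B₁ = (μ₀I/4πd)·2 sin(π/3) = 5.61×10⁻⁴ T.
All 3 sides add in the same direction: B = 3 × 5.61×10⁻⁴ = 1.68×10⁻³ T.

B ≈ 1.68 mT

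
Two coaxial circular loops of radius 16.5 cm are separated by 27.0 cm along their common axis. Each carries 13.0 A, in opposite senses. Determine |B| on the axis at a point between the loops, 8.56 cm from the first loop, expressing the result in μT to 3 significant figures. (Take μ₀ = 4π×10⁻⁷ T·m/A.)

Each loop contributes B = μ₀IR²/[2(R²+z²)^(3/2)] on the axis, with z measured from that loop.
Loop 1 (z = 0.0856 m): B₁ = 3.46×10⁻⁵ T. Loop 2 (z = 0.1844 m): B₂ = 1.47×10⁻⁵ T.
The fields oppose: B = |B₁ − B₂| = 1.99×10⁻⁵ T.

B ≈ 19.9 μT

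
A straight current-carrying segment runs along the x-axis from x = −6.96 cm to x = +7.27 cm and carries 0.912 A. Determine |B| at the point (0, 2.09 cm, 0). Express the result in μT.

B ≈ 8.37 μT

For a finite straight segment, B = (μ₀I/4πd)(sinθ₁ + sinθ₂), where θ₁, θ₂ are the angles from the perpendicular to each end.
The perpendicular distance is d = 0.0209 m; the end-offsets along the wire are a = 0.0696 m and b = 0.0727 m.
sinθ₁ = 0.0696/√(0.0696²+0.0209²) = 0.9578; sinθ₂ = 0.0727/√(0.0727²+0.0209²) = 0.9611.
B = (4π×10⁻⁷ × 0.912) / (4π × 0.0209) × (0.9578 + 0.9611) = 8.37×10⁻⁶ T.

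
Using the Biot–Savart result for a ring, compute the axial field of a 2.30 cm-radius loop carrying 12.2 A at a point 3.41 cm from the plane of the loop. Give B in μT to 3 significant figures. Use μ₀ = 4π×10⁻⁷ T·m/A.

On the axis of a circular loop, B = μ₀IR² / [2(R²+z²)^(3/2)].
R² + z² = (0.023)² + (0.0341)² = 0.001692 m², and (R²+z²)^(3/2) = 6.96×10⁻⁵ m³.
B = (4π×10⁻⁷ × 12.2 × 0.000529) / (2 × 6.96×10⁻⁵) = 5.83×10⁻⁵ T.

B ≈ 58.3 μT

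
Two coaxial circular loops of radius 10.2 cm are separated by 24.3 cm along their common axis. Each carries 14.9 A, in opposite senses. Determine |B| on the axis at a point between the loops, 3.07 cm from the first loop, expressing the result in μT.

B ≈ 73.1 μT

Each loop contributes B = μ₀IR²/[2(R²+z²)^(3/2)] on the axis, with z measured from that loop.
Loop 1 (z = 0.0307 m): B₁ = 8.06×10⁻⁵ T. Loop 2 (z = 0.2123 m): B₂ = 7.45×10⁻⁶ T.
The fields oppose: B = |B₁ − B₂| = 7.31×10⁻⁵ T.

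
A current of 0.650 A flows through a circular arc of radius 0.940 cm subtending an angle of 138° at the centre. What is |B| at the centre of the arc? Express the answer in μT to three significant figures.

The Biot–Savart field of a circular arc at its centre is B = μ₀Iφ/(4πR), with φ = 2.409 rad.
B = (4π×10⁻⁷ × 0.650 × 2.409) / (4π × 0.0094) = 1.67×10⁻⁵ T.

B ≈ 16.7 μT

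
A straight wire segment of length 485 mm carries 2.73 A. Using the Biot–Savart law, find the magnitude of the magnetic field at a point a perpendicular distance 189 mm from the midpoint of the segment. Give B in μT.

B ≈ 2.28 μT

For a finite straight segment, B = (μ₀I/4πd)(sinθ₁ + sinθ₂), where θ₁, θ₂ are the angles from the perpendicular to each end.
The perpendicular from the point meets the wire at its midpoint, so each end is L/2 = 0.2425 m away along the wire.
sinθ₁ = 0.2425/√(0.2425²+0.189²) = 0.7887; sinθ₂ = 0.2425/√(0.2425²+0.189²) = 0.7887.
B = (4π×10⁻⁷ × 2.73) / (4π × 0.189) × (0.7887 + 0.7887) = 2.28×10⁻⁶ T.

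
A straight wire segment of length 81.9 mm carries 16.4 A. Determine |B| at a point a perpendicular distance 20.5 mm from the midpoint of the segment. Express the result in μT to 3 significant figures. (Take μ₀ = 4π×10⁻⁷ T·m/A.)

For a finite straight segment, B = (μ₀I/4πd)(sinθ₁ + sinθ₂), where θ₁, θ₂ are the angles from the perpendicular to each end.
The perpendicular from the point meets the wire at its midpoint, so each end is L/2 = 0.04095 m away along the wire.
sinθ₁ = 0.04095/√(0.04095²+0.0205²) = 0.8942; sinθ₂ = 0.04095/√(0.04095²+0.0205²) = 0.8942.
B = (4π×10⁻⁷ × 16.4) / (4π × 0.0205) × (0.8942 + 0.8942) = 1.43×10⁻⁴ T.

B ≈ 143 μT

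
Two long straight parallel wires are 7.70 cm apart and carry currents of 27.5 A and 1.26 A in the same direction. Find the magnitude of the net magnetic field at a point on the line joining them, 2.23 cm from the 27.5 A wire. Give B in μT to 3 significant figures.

Each long wire gives B = μ₀I/(2πd). Distances are d₁ = 0.0223 m and d₂ = 0.0547 m.
B₁ = 2.47×10⁻⁴ T, B₂ = 4.61×10⁻⁶ T.
Between parallel currents the two contributions point in opposite directions, so they subtract. B = |B₁ − B₂| = |2.47×10⁻⁴ − 4.61×10⁻⁶| = 2.42×10⁻⁴ T.

B ≈ 242 μT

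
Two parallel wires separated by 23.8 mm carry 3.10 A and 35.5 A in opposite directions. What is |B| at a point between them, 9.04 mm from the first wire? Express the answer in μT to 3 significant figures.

Each long wire gives B = μ₀I/(2πd). Distances are d₁ = 0.00904 m and d₂ = 0.01476 m.
B₁ = 6.86×10⁻⁵ T, B₂ = 4.81×10⁻⁴ T.
Between antiparallel currents both contributions point the same way, so they add. B = B₁ + B₂ = 6.86×10⁻⁵ + 4.81×10⁻⁴ = 5.50×10⁻⁴ T.

B ≈ 550 μT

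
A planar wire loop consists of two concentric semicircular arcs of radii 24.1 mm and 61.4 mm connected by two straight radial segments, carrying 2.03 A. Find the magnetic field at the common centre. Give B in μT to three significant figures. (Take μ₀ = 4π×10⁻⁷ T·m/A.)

The radial connectors point toward the centre, so dl × r̂ = 0 and they contribute nothing.
Each semicircle gives μ₀I/(4R): inner arc 2.65×10⁻⁵ T, outer arc 1.04×10⁻⁵ T.
The two arcs carry current in opposite angular senses, so their fields oppose: B = |2.65×10⁻⁵ − 1.04×10⁻⁵| = 1.61×10⁻⁵ T.

B ≈ 16.1 μT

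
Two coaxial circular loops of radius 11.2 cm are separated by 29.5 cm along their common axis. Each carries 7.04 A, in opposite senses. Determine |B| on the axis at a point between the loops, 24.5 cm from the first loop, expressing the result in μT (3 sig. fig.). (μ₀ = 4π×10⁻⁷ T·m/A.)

B ≈ 27.2 μT

Each loop contributes B = μ₀IR²/[2(R²+z²)^(3/2)] on the axis, with z measured from that loop.
Loop 1 (z = 0.245 m): B₁ = 2.84×10⁻⁶ T. Loop 2 (z = 0.05 m): B₂ = 3.01×10⁻⁵ T.
The fields oppose: B = |B₁ − B₂| = 2.72×10⁻⁵ T.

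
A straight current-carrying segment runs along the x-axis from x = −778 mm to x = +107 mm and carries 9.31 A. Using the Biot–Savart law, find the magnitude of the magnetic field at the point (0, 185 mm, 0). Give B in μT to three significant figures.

B ≈ 7.42 μT

For a finite straight segment, B = (μ₀I/4πd)(sinθ₁ + sinθ₂), where θ₁, θ₂ are the angles from the perpendicular to each end.
The perpendicular distance is d = 0.185 m; the end-offsets along the wire are a = 0.778 m and b = 0.107 m.
sinθ₁ = 0.778/√(0.778²+0.185²) = 0.9729; sinθ₂ = 0.107/√(0.107²+0.185²) = 0.5007.
B = (4π×10⁻⁷ × 9.31) / (4π × 0.185) × (0.9729 + 0.5007) = 7.42×10⁻⁶ T.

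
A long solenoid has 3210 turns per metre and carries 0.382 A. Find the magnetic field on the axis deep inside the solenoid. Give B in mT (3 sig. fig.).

Inside a long solenoid, B = μ₀nI with n = 3210 turns/m.
B = 4π×10⁻⁷ × 3210 × 0.382 = 1.54×10⁻³ T.

B ≈ 1.54 mT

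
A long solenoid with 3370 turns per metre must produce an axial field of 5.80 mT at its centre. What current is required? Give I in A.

I ≈ 1.37 A

Inside a long solenoid B = μ₀nI with n = 3370 m⁻¹, so I = B/(μ₀n).
I = 5.80×10⁻³ / (4π×10⁻⁷ × 3370) = 1.37 A.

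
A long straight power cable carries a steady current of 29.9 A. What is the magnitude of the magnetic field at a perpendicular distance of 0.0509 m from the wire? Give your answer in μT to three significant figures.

For an infinitely long straight wire, B = μ₀I/(2πd).
B = (4π×10⁻⁷ × 29.9) / (2π × 0.0509) = 1.17×10⁻⁴ T.

B ≈ 117 μT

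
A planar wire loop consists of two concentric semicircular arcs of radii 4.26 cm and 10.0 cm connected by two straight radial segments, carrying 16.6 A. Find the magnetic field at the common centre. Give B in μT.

B ≈ 70.3 μT

The radial connectors point toward the centre, so dl × r̂ = 0 and they contribute nothing.
Each semicircle gives μ₀I/(4R): inner arc 1.22×10⁻⁴ T, outer arc 5.22×10⁻⁵ T.
The two arcs carry current in opposite angular senses, so their fields oppose: B = |1.22×10⁻⁴ − 5.22×10⁻⁵| = 7.03×10⁻⁵ T.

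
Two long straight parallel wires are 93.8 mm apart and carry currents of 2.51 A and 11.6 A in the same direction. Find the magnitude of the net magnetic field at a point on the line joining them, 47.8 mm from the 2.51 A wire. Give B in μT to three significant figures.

B ≈ 39.9 μT

Each long wire gives B = μ₀I/(2πd). Distances are d₁ = 0.0478 m and d₂ = 0.046 m.
B₁ = 1.05×10⁻⁵ T, B₂ = 5.04×10⁻⁵ T.
Between parallel currents the two contributions point in opposite directions, so they subtract. B = |B₁ − B₂| = |1.05×10⁻⁵ − 5.04×10⁻⁵| = 3.99×10⁻⁵ T.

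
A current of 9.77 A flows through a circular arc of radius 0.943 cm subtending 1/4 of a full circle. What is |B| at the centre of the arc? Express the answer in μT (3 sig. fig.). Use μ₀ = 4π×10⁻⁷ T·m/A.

B ≈ 163 μT

The Biot–Savart field of a circular arc at its centre is B = μ₀Iφ/(4πR), with φ = 1.571 rad.
B = (4π×10⁻⁷ × 9.77 × 1.571) / (4π × 0.00943) = 1.63×10⁻⁴ T.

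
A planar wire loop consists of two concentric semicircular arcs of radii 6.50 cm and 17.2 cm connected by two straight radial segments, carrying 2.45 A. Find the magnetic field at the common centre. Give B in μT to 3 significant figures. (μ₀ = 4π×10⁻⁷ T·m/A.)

B ≈ 7.37 μT

The radial connectors point toward the centre, so dl × r̂ = 0 and they contribute nothing.
Each semicircle gives μ₀I/(4R): inner arc 1.18×10⁻⁵ T, outer arc 4.47×10⁻⁶ T.
The two arcs carry current in opposite angular senses, so their fields oppose: B = |1.18×10⁻⁵ − 4.47×10⁻⁶| = 7.37×10⁻⁶ T.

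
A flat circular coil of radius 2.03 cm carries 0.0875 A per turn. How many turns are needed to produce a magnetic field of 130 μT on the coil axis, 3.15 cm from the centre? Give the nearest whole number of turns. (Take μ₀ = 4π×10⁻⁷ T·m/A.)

For an N-turn coil, B = Nμ₀IR²/[2(R²+z²)^(3/2)]. A single turn gives B₁ = 4.30×10⁻⁷ T with R = 0.0203 m, z = 0.0315 m.
N = B/B₁ = 1.30×10⁻⁴ / 4.30×10⁻⁷ = 301.98.

N = 302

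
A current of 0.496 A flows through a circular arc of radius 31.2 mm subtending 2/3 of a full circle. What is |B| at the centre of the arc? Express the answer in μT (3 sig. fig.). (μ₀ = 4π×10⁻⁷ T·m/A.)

The Biot–Savart field of a circular arc at its centre is B = μ₀Iφ/(4πR), with φ = 4.189 rad.
B = (4π×10⁻⁷ × 0.496 × 4.189) / (4π × 0.0312) = 6.66×10⁻⁶ T.

B ≈ 6.66 μT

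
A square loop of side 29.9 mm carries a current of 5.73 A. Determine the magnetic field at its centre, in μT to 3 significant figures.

Each side is a finite straight segment at perpendicular distance d = a/(2 tan(π/4)) = 0.01495 m from the centre, with end-angles ±π/4.
One side contributes B₁ = (μ₀I/4πd)·2 sin(π/4) = 5.42×10⁻⁵ T.
All 4 sides add in the same direction: B = 4 × 5.42×10⁻⁵ = 2.17×10⁻⁴ T.

B ≈ 217 μT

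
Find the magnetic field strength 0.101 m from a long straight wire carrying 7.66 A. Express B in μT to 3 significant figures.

B ≈ 15.2 μT

For an infinitely long straight wire, B = μ₀I/(2πd).
B = (4π×10⁻⁷ × 7.66) / (2π × 0.101) = 1.52×10⁻⁵ T.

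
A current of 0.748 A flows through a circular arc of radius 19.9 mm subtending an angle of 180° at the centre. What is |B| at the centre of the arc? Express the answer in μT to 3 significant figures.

B ≈ 11.8 μT

The Biot–Savart field of a circular arc at its centre is B = μ₀Iφ/(4πR), with φ = 3.142 rad.
B = (4π×10⁻⁷ × 0.748 × 3.142) / (4π × 0.0199) = 1.18×10⁻⁵ T.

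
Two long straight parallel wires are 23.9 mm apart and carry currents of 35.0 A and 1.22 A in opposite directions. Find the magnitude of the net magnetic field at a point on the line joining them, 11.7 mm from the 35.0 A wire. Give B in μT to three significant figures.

B ≈ 618 μT

Each long wire gives B = μ₀I/(2πd). Distances are d₁ = 0.0117 m and d₂ = 0.0122 m.
B₁ = 5.98×10⁻⁴ T, B₂ = 2.00×10⁻⁵ T.
Between antiparallel currents both contributions point the same way, so they add. B = B₁ + B₂ = 5.98×10⁻⁴ + 2.00×10⁻⁵ = 6.18×10⁻⁴ T.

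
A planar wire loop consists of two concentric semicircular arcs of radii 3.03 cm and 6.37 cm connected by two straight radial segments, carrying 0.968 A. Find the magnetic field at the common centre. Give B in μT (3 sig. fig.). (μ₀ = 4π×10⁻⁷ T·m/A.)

B ≈ 5.26 μT

The radial connectors point toward the centre, so dl × r̂ = 0 and they contribute nothing.
Each semicircle gives μ₀I/(4R): inner arc 1.00×10⁻⁵ T, outer arc 4.77×10⁻⁶ T.
The two arcs carry current in opposite angular senses, so their fields oppose: B = |1.00×10⁻⁵ − 4.77×10⁻⁶| = 5.26×10⁻⁶ T.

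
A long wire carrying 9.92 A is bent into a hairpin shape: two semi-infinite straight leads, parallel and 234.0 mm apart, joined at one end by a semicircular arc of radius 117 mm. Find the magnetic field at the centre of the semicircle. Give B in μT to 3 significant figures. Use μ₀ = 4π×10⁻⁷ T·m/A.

The semicircular arc contributes B_arc = μ₀I·π/(4πR) = μ₀I/(4R) = 2.66×10⁻⁵ T.
Each semi-infinite lead is at perpendicular distance R = 0.117 m from the centre, with the perpendicular foot at its near end, so it contributes μ₀I/(4πR); both point the same way, together 1.70×10⁻⁵ T.
Arc and leads all point the same direction: B = 2.66×10⁻⁵ + 1.70×10⁻⁵ = 4.36×10⁻⁵ T.

B ≈ 43.6 μT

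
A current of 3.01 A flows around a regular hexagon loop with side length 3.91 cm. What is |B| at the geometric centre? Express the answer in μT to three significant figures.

B ≈ 53.3 μT

Each side is a finite straight segment at perpendicular distance d = a/(2 tan(π/6)) = 0.03386 m from the centre, with end-angles ±π/6.
One side contributes B₁ = (μ₀I/4πd)·2 sin(π/6) = 8.89×10⁻⁶ T.
All 6 sides add in the same direction: B = 6 × 8.89×10⁻⁶ = 5.33×10⁻⁵ T.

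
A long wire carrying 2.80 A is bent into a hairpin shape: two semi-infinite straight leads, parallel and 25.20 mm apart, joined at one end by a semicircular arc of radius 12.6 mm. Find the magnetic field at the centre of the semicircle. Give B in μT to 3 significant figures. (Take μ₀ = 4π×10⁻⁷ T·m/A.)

B ≈ 114 μT

The semicircular arc contributes B_arc = μ₀I·π/(4πR) = μ₀I/(4R) = 6.98×10⁻⁵ T.
Each semi-infinite lead is at perpendicular distance R = 0.0126 m from the centre, with the perpendicular foot at its near end, so it contributes μ₀I/(4πR); both point the same way, together 4.44×10⁻⁵ T.
Arc and leads all point the same direction: B = 6.98×10⁻⁵ + 4.44×10⁻⁵ = 1.14×10⁻⁴ T.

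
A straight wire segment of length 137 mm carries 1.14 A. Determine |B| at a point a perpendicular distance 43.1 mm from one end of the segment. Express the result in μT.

For a finite straight segment, B = (μ₀I/4πd)(sinθ₁ + sinθ₂), where θ₁, θ₂ are the angles from the perpendicular to each end.
The perpendicular foot is at one end, so the two end-offsets along the wire are 0 and L = 0.137 m.
sinθ₁ = 0/√(0²+0.0431²) = 0.0000; sinθ₂ = 0.137/√(0.137²+0.0431²) = 0.9539.
B = (4π×10⁻⁷ × 1.14) / (4π × 0.0431) × (0.0000 + 0.9539) = 2.52×10⁻⁶ T.

B ≈ 2.52 μT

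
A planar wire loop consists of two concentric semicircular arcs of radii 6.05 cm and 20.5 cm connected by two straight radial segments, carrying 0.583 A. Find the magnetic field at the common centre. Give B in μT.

The radial connectors point toward the centre, so dl × r̂ = 0 and they contribute nothing.
Each semicircle gives μ₀I/(4R): inner arc 3.03×10⁻⁶ T, outer arc 8.93×10⁻⁷ T.
The two arcs carry current in opposite angular senses, so their fields oppose: B = |3.03×10⁻⁶ − 8.93×10⁻⁷| = 2.13×10⁻⁶ T.

B ≈ 2.13 μT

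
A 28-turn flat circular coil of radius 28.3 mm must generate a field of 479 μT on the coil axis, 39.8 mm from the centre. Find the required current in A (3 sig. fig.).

I ≈ 3.96 A

For an N-turn coil, B = Nμ₀IR²/[2(R²+z²)^(3/2)] with R = 0.0283 m, z = 0.0398 m, so I = 2B(R²+z²)^(3/2)/(Nμ₀R²) = 2 × 4.79×10⁻⁴ × 1.16×10⁻⁴ / (28 × 4π×10⁻⁷ × 0.0008009) = 3.96 A.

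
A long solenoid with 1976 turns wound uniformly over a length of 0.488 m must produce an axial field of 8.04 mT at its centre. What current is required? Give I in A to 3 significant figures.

I ≈ 1.58 A

Inside a long solenoid B = μ₀nI with n = 4049 m⁻¹, so I = B/(μ₀n).
I = 8.04×10⁻³ / (4π×10⁻⁷ × 4049) = 1.58 A.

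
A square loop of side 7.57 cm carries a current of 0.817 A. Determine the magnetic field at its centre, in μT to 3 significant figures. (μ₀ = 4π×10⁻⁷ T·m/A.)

Each side is a finite straight segment at perpendicular distance d = a/(2 tan(π/4)) = 0.03785 m from the centre, with end-angles ±π/4.
One side contributes B₁ = (μ₀I/4πd)·2 sin(π/4) = 3.05×10⁻⁶ T.
All 4 sides add in the same direction: B = 4 × 3.05×10⁻⁶ = 1.22×10⁻⁵ T.

B ≈ 12.2 μT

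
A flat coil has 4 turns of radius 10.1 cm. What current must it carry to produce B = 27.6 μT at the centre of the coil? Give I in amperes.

I ≈ 1.11 A

For an N-turn coil, B = Nμ₀I/(2R) with R = 0.101 m, so I = 2RB/(Nμ₀) = 2 × 0.101 × 2.76×10⁻⁵ / (4 × 4π×10⁻⁷) = 1.11 A.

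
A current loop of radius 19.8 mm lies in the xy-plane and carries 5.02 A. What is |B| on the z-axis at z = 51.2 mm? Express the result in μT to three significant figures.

B ≈ 7.48 μT

On the axis of a circular loop, B = μ₀IR² / [2(R²+z²)^(3/2)].
R² + z² = (0.0198)² + (0.0512)² = 0.003013 m², and (R²+z²)^(3/2) = 1.65×10⁻⁴ m³.
B = (4π×10⁻⁷ × 5.02 × 0.000392) / (2 × 1.65×10⁻⁴) = 7.48×10⁻⁶ T.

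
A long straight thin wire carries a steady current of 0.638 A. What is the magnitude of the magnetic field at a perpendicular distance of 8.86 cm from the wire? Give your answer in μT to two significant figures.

For an infinitely long straight wire, B = μ₀I/(2πd).
B = (4π×10⁻⁷ × 0.638) / (2π × 0.0886) = 1.44×10⁻⁶ T.

B ≈ 1.4 μT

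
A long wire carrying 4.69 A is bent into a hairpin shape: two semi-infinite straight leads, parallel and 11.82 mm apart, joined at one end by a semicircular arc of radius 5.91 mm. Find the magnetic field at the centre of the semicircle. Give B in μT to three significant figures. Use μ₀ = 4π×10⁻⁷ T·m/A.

The semicircular arc contributes B_arc = μ₀I·π/(4πR) = μ₀I/(4R) = 2.49×10⁻⁴ T.
Each semi-infinite lead is at perpendicular distance R = 0.00591 m from the centre, with the perpendicular foot at its near end, so it contributes μ₀I/(4πR); both point the same way, together 1.59×10⁻⁴ T.
Arc and leads all point the same direction: B = 2.49×10⁻⁴ + 1.59×10⁻⁴ = 4.08×10⁻⁴ T.

B ≈ 408 μT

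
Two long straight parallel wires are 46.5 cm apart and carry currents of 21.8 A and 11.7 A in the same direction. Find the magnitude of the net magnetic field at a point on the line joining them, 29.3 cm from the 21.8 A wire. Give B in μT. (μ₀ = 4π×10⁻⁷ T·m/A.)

B ≈ 1.28 μT

Each long wire gives B = μ₀I/(2πd). Distances are d₁ = 0.293 m and d₂ = 0.172 m.
B₁ = 1.49×10⁻⁵ T, B₂ = 1.36×10⁻⁵ T.
Between parallel currents the two contributions point in opposite directions, so they subtract. B = |B₁ − B₂| = |1.49×10⁻⁵ − 1.36×10⁻⁵| = 1.28×10⁻⁶ T.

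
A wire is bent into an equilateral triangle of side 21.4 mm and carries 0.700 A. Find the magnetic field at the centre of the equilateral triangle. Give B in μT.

B ≈ 58.9 μT

Each side is a finite straight segment at perpendicular distance d = a/(2 tan(π/3)) = 0.006178 m from the centre, with end-angles ±π/3.
One side contributes B₁ = (μ₀I/4πd)·2 sin(π/3) = 1.96×10⁻⁵ T.
All 3 sides add in the same direction: B = 3 × 1.96×10⁻⁵ = 5.89×10⁻⁵ T.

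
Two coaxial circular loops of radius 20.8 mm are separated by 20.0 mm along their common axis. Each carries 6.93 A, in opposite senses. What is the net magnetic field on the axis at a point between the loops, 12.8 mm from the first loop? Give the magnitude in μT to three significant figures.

Each loop contributes B = μ₀IR²/[2(R²+z²)^(3/2)] on the axis, with z measured from that loop.
Loop 1 (z = 0.0128 m): B₁ = 1.29×10⁻⁴ T. Loop 2 (z = 0.0072 m): B₂ = 1.77×10⁻⁴ T.
The fields oppose: B = |B₁ − B₂| = 4.73×10⁻⁵ T.

B ≈ 47.3 μT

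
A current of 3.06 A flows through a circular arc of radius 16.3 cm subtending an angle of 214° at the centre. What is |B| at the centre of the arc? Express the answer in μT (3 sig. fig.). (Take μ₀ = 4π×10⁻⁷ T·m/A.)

B ≈ 7.01 μT

The Biot–Savart field of a circular arc at its centre is B = μ₀Iφ/(4πR), with φ = 3.735 rad.
B = (4π×10⁻⁷ × 3.06 × 3.735) / (4π × 0.163) = 7.01×10⁻⁶ T.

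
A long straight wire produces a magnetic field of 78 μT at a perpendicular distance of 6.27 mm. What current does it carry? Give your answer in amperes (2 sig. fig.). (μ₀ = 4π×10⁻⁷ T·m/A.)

For a long straight wire B = μ₀I/(2πd), so I = 2πdB/μ₀.
I = 2π × 0.00627 × 7.80×10⁻⁵ / (4π×10⁻⁷) = 2.45 A.

I ≈ 2.4 A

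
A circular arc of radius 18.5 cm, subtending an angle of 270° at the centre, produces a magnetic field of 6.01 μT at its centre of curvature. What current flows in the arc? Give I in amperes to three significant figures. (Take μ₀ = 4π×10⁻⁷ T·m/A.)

I ≈ 2.36 A

For a circular arc, B = μ₀Iφ/(4πR) with φ in radians; here φ = 4.712 rad.
So I = 4πRB/(μ₀φ) = 4π × 0.185 × 6.01×10⁻⁶ / (4π×10⁻⁷ × 4.712) = 2.36 A.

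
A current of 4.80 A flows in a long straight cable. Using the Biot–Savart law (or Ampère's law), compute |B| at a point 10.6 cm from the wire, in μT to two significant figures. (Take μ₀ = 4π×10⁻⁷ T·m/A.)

B ≈ 9.1 μT

For an infinitely long straight wire, B = μ₀I/(2πd).
B = (4π×10⁻⁷ × 4.80) / (2π × 0.106) = 9.06×10⁻⁶ T.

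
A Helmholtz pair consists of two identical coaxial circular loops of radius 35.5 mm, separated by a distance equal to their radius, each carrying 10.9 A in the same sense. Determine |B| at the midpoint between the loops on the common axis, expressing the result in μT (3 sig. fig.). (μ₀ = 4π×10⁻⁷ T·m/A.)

Each loop contributes B = μ₀IR²/[2(R²+z²)^(3/2)] on the axis, with z measured from that loop.
Loop 1 (z = 0.01775 m): B₁ = 1.38×10⁻⁴ T. Loop 2 (z = 0.01775 m): B₂ = 1.38×10⁻⁴ T.
The fields add: B = B₁ + B₂ = 2.76×10⁻⁴ T.

B ≈ 276 μT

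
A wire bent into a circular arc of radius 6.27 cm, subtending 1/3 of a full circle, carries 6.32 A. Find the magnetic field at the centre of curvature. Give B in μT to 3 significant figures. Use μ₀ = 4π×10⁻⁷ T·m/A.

The Biot–Savart field of a circular arc at its centre is B = μ₀Iφ/(4πR), with φ = 2.094 rad.
B = (4π×10⁻⁷ × 6.32 × 2.094) / (4π × 0.0627) = 2.11×10⁻⁵ T.

B ≈ 21.1 μT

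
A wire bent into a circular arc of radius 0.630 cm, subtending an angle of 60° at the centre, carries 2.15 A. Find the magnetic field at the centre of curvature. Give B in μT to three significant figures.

The Biot–Savart field of a circular arc at its centre is B = μ₀Iφ/(4πR), with φ = 1.047 rad.
B = (4π×10⁻⁷ × 2.15 × 1.047) / (4π × 0.0063) = 3.57×10⁻⁵ T.

B ≈ 35.7 μT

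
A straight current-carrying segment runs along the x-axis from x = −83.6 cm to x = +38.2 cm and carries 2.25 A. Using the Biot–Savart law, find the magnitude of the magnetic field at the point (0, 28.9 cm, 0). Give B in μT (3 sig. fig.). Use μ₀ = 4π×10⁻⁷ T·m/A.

For a finite straight segment, B = (μ₀I/4πd)(sinθ₁ + sinθ₂), where θ₁, θ₂ are the angles from the perpendicular to each end.
The perpendicular distance is d = 0.289 m; the end-offsets along the wire are a = 0.836 m and b = 0.382 m.
sinθ₁ = 0.836/√(0.836²+0.289²) = 0.9451; sinθ₂ = 0.382/√(0.382²+0.289²) = 0.7975.
B = (4π×10⁻⁷ × 2.25) / (4π × 0.289) × (0.9451 + 0.7975) = 1.36×10⁻⁶ T.

B ≈ 1.36 μT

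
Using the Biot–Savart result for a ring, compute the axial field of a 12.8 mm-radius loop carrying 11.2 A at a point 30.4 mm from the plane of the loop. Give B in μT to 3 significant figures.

On the axis of a circular loop, B = μ₀IR² / [2(R²+z²)^(3/2)].
R² + z² = (0.0128)² + (0.0304)² = 0.001088 m², and (R²+z²)^(3/2) = 3.59×10⁻⁵ m³.
B = (4π×10⁻⁷ × 11.2 × 0.0001638) / (2 × 3.59×10⁻⁵) = 3.21×10⁻⁵ T.

B ≈ 32.1 μT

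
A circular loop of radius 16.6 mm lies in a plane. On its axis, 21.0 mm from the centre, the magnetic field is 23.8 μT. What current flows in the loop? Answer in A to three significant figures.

I ≈ 2.64 A

On the axis of a loop, B = μ₀IR²/[2(R²+z²)^(3/2)], so I = 2B(R²+z²)^(3/2)/(μ₀R²).
R² + z² = 0.0002756 + 0.000441 = 0.0007166 m²; raised to 3/2 gives 1.92×10⁻⁵ m³.
I = 2 × 2.38×10⁻⁵ × 1.92×10⁻⁵ / (1.26×10⁻⁶ × 0.0002756) = 2.64 A.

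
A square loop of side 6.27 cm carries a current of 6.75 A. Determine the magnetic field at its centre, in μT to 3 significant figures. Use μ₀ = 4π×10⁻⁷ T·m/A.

B ≈ 122 μT

Each side is a finite straight segment at perpendicular distance d = a/(2 tan(π/4)) = 0.03135 m from the centre, with end-angles ±π/4.
One side contributes B₁ = (μ₀I/4πd)·2 sin(π/4) = 3.04×10⁻⁵ T.
All 4 sides add in the same direction: B = 4 × 3.04×10⁻⁵ = 1.22×10⁻⁴ T.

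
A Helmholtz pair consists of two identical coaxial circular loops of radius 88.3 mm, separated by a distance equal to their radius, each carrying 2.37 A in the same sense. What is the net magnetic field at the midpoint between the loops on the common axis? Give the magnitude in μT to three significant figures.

Each loop contributes B = μ₀IR²/[2(R²+z²)^(3/2)] on the axis, with z measured from that loop.
Loop 1 (z = 0.04415 m): B₁ = 1.21×10⁻⁵ T. Loop 2 (z = 0.04415 m): B₂ = 1.21×10⁻⁵ T.
The fields add: B = B₁ + B₂ = 2.41×10⁻⁵ T.

B ≈ 24.1 μT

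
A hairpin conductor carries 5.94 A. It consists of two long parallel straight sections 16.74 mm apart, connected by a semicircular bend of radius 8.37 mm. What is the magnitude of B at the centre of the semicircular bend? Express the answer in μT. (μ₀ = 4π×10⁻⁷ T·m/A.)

B ≈ 365 μT

The semicircular arc contributes B_arc = μ₀I·π/(4πR) = μ₀I/(4R) = 2.23×10⁻⁴ T.
Each semi-infinite lead is at perpendicular distance R = 0.00837 m from the centre, with the perpendicular foot at its near end, so it contributes μ₀I/(4πR); both point the same way, together 1.42×10⁻⁴ T.
Arc and leads all point the same direction: B = 2.23×10⁻⁴ + 1.42×10⁻⁴ = 3.65×10⁻⁴ T.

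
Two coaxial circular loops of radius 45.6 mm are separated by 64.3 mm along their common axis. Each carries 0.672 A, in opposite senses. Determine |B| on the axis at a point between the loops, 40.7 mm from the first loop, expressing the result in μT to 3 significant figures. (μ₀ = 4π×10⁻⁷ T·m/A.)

Each loop contributes B = μ₀IR²/[2(R²+z²)^(3/2)] on the axis, with z measured from that loop.
Loop 1 (z = 0.0407 m): B₁ = 3.84×10⁻⁶ T. Loop 2 (z = 0.0236 m): B₂ = 6.49×10⁻⁶ T.
The fields oppose: B = |B₁ − B₂| = 2.64×10⁻⁶ T.

B ≈ 2.64 μT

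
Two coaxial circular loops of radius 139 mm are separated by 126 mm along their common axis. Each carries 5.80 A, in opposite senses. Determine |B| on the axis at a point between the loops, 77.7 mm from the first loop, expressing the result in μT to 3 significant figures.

Each loop contributes B = μ₀IR²/[2(R²+z²)^(3/2)] on the axis, with z measured from that loop.
Loop 1 (z = 0.0777 m): B₁ = 1.74×10⁻⁵ T. Loop 2 (z = 0.0483 m): B₂ = 2.21×10⁻⁵ T.
The fields oppose: B = |B₁ − B₂| = 4.66×10⁻⁶ T.

B ≈ 4.66 μT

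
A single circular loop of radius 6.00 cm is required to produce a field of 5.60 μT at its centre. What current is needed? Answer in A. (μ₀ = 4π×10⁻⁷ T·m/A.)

I ≈ 0.535 A

At the centre of a circular loop B = μ₀I/(2R), so I = 2RB/μ₀.
With R = 0.06 m, I = 2 × 0.06 × 5.60×10⁻⁶ / (4π×10⁻⁷) = 0.535 A.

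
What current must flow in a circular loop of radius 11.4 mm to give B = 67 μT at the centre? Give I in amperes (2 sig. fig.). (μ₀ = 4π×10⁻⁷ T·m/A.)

I ≈ 1.2 A

At the centre of a circular loop B = μ₀I/(2R), so I = 2RB/μ₀.
With R = 0.0114 m, I = 2 × 0.0114 × 6.70×10⁻⁵ / (4π×10⁻⁷) = 1.22 A.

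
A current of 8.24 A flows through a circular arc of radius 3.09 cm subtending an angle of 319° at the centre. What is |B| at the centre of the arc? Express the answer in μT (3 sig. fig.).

B ≈ 148 μT

The Biot–Savart field of a circular arc at its centre is B = μ₀Iφ/(4πR), with φ = 5.568 rad.
B = (4π×10⁻⁷ × 8.24 × 5.568) / (4π × 0.0309) = 1.48×10⁻⁴ T.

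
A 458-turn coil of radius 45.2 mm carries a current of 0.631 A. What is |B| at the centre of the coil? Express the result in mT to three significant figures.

B ≈ 4.02 mT

For an N-turn flat coil, B = Nμ₀I/(2R) with R = 0.0452 m.
B = 458 × 8.77×10⁻⁶ T = 4.02×10⁻³ T.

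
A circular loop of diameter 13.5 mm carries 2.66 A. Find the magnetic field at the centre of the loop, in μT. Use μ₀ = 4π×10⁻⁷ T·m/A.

At the centre of a circular loop the Biot–Savart law gives B = μ₀I/(2R) (so R = 0.00675 m).
B = (4π×10⁻⁷ × 2.66) / (2 × 0.00675) = 2.48×10⁻⁴ T.

B ≈ 248 μT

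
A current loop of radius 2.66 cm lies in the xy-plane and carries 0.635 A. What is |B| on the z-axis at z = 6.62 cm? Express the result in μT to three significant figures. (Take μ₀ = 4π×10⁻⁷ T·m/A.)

On the axis of a circular loop, B = μ₀IR² / [2(R²+z²)^(3/2)].
R² + z² = (0.0266)² + (0.0662)² = 0.00509 m², and (R²+z²)^(3/2) = 3.63×10⁻⁴ m³.
B = (4π×10⁻⁷ × 0.635 × 0.0007076) / (2 × 3.63×10⁻⁴) = 7.77×10⁻⁷ T.

B ≈ 0.777 μT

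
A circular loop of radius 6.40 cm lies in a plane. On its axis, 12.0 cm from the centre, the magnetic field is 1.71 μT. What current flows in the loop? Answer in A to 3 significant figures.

On the axis of a loop, B = μ₀IR²/[2(R²+z²)^(3/2)], so I = 2B(R²+z²)^(3/2)/(μ₀R²).
R² + z² = 0.004096 + 0.0144 = 0.0185 m²; raised to 3/2 gives 2.52×10⁻³ m³.
I = 2 × 1.71×10⁻⁶ × 2.52×10⁻³ / (1.26×10⁻⁶ × 0.004096) = 1.67 A.

I ≈ 1.67 A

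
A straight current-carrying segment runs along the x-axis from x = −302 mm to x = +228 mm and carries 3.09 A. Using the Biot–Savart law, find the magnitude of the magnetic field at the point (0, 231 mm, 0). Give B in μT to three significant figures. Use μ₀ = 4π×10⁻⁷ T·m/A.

B ≈ 2.00 μT

For a finite straight segment, B = (μ₀I/4πd)(sinθ₁ + sinθ₂), where θ₁, θ₂ are the angles from the perpendicular to each end.
The perpendicular distance is d = 0.231 m; the end-offsets along the wire are a = 0.302 m and b = 0.228 m.
sinθ₁ = 0.302/√(0.302²+0.231²) = 0.7943; sinθ₂ = 0.228/√(0.228²+0.231²) = 0.7025.
B = (4π×10⁻⁷ × 3.09) / (4π × 0.231) × (0.7943 + 0.7025) = 2.00×10⁻⁶ T.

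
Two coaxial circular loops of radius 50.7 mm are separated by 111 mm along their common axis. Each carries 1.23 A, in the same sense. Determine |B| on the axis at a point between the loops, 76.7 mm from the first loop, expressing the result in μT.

Each loop contributes B = μ₀IR²/[2(R²+z²)^(3/2)] on the axis, with z measured from that loop.
Loop 1 (z = 0.0767 m): B₁ = 2.56×10⁻⁶ T. Loop 2 (z = 0.0343 m): B₂ = 8.66×10⁻⁶ T.
The fields add: B = B₁ + B₂ = 1.12×10⁻⁵ T.

B ≈ 11.2 μT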